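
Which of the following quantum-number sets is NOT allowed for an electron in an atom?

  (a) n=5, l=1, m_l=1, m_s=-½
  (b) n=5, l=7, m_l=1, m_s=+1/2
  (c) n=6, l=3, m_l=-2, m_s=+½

(b)

(b) has l = 7 ≥ n = 5, violating 0 ≤ l ≤ n−1.
The remaining sets (a), (c) satisfy all four rules.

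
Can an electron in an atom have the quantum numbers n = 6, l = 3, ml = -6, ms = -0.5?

The magnetic quantum number must satisfy −l ≤ ml ≤ l. With l = 3, ml can only be -3, -2, -1, 0, 1, 2, 3, so ml = -6 is forbidden.

No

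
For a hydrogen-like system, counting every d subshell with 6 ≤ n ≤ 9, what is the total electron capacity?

40

A d subshell (l = 2) exists for every n ≥ 3, so shells n = 6, 7, 8, 9 each contribute one — 4 subshells.
Since each d subshell holds 2(2·2+1) = 10 electrons, the total is 4 × 10 = 40.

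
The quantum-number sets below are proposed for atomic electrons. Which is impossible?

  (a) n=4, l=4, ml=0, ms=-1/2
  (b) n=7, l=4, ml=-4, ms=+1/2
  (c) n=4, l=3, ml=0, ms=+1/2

(a)

(a) has l = 4 ≥ n = 4, violating 0 ≤ l ≤ n−1.
The remaining sets (b), (c) satisfy all four rules.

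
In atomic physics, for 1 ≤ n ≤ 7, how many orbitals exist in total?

140

Total orbitals = 1² + 2² + 3² + 4² + 5² + 6² + 7² = 140.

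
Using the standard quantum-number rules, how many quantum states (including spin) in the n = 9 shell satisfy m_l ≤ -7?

The n = 9 shell has l = 0 through 8; check each.
Orbitals with m_l ≤ -7, by l: l=7 → 1; l=8 → 2.
Orbitals: 1 + 2 = 3. Each orbital carries two spin states, so 3 × 2 = 6 states.

6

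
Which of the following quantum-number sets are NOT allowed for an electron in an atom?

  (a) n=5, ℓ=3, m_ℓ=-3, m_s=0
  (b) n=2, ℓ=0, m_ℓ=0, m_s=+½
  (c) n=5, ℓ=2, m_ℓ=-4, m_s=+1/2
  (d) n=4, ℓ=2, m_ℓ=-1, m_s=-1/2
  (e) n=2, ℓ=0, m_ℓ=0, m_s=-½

(a) and (c)

(a) has m_s = 0, but an electron's spin must be ±1/2.
(c) has |m_ℓ| = 4 > ℓ = 2, violating −ℓ ≤ m_ℓ ≤ ℓ.
The remaining sets (b), (d), (e) satisfy all four rules.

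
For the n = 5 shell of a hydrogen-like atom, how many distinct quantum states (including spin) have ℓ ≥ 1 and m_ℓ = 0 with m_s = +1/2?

Go through ℓ = 0, …, 4 (the values permitted for n = 5).
The (ℓ, m_ℓ) pairs meeting ℓ ≥ 1 and m_ℓ = 0 give: ℓ=1 → 1; ℓ=2 → 1; ℓ=3 → 1; ℓ=4 → 1.
Orbitals: 1 + 1 + 1 + 1 = 4. With m_s fixed to a single value there is one state per orbital, giving 4 states.

4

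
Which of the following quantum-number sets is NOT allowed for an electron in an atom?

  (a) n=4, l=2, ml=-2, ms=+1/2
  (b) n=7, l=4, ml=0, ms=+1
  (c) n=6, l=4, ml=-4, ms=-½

(b) has ms = +1, but an electron's spin must be ±1/2.
The remaining sets (a), (c) satisfy all four rules.

(b)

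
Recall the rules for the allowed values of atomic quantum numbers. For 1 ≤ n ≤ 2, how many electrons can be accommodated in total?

Total orbitals = 1² + 2² = 5. Doubling for spin gives 10 electrons.

10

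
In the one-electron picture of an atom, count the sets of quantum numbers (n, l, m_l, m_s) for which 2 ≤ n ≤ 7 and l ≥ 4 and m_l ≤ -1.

56

Count contributing orbitals for each principal shell:
n=5 → 4; n=6 → 9; n=7 → 15.
Orbitals: 4 + 9 + 15 = 28. Including both spin states (m_s = ±1/2) gives 2 × 28 = 56 states.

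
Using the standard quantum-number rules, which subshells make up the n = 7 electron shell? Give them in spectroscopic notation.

For n = 7, l runs from 0 to 6. In spectroscopic notation l = 0,1,2,… ↔ s,p,d,f,g,h,i, so the subshells are 7s, 7p, 7d, 7f, 7g, 7h, 7i.

7s, 7p, 7d, 7f, 7g, 7h, 7i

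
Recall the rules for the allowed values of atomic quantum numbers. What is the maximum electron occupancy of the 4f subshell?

A subshell with l = 3 has 2l+1 = 7 orbitals, each holding 2 electrons (spin ±1/2), so 7 × 2 = 14.

14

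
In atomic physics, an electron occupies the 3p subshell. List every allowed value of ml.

The 3p subshell has l = 1, and ml takes every integer from −l to +l. With l = 1 that gives the 3 values -1, 0, 1.

-1, 0, 1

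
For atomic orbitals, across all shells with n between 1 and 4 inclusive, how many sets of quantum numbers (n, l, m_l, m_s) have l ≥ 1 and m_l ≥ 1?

20

For each n in the range, tally the orbitals obeying l ≥ 1 and m_l ≥ 1:
n=2 → 1; n=3 → 3; n=4 → 6.
Orbitals: 1 + 3 + 6 = 10. Including both spin states (m_s = ±1/2) gives 2 × 10 = 20 states.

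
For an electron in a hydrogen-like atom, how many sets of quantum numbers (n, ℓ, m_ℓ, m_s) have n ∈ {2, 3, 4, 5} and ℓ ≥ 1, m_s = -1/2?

Per-shell orbital counts meeting the constraint:
n=2 → 3; n=3 → 8; n=4 → 15; n=5 → 24.
Orbitals: 3 + 8 + 15 + 24 = 50. With m_s fixed to -1/2 there is one state per orbital, so 50 states.

50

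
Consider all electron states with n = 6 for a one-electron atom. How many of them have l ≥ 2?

64

Go through l = 0, …, 5 (the values permitted for n = 6).
The (l, ml) pairs meeting l ≥ 2 give: l=2 → 5; l=3 → 7; l=4 → 9; l=5 → 11.
Orbitals: 5 + 7 + 9 + 11 = 32. Each orbital carries two spin states, so 32 × 2 = 64 states.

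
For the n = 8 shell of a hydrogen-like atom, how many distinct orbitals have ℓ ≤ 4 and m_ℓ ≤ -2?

6

For n = 8, ℓ ranges over 0 … 7.
Orbitals with ℓ ≤ 4 and m_ℓ ≤ -2, by ℓ: ℓ=2 → 1; ℓ=3 → 2; ℓ=4 → 3.
Total orbitals: 1 + 2 + 3 = 6.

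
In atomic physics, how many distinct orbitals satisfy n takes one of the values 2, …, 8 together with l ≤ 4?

Count contributing orbitals for each principal shell:
n=2 → 4; n=3 → 9; n=4 → 16; n=5 → 25; n=6 → 25; n=7 → 25; n=8 → 25.
Total orbitals: 4 + 9 + 16 + 25 + 25 + 25 + 25 = 129.

129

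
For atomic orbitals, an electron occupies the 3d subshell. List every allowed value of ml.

The 3d subshell has l = 2, and ml takes every integer from −l to +l. With l = 2 that gives the 5 values -2, -1, 0, 1, 2.

-2, -1, 0, 1, 2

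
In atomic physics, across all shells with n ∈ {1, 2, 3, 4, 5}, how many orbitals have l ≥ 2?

Go shell by shell, enumerating (l, ml) with l ≥ 2:
n=3 → 5; n=4 → 12; n=5 → 21.
Total orbitals: 5 + 12 + 21 = 38.

38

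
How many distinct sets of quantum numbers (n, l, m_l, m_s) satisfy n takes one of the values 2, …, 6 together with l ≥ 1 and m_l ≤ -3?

20

Work shell by shell — for each n, count the (l, m_l) pairs that satisfy l ≥ 1 and m_l ≤ -3:
n=4 → 1; n=5 → 3; n=6 → 6.
Orbitals: 1 + 3 + 6 = 10. Including both spin states (m_s = ±1/2) gives 2 × 10 = 20 states.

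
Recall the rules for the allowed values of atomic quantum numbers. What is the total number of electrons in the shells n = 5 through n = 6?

Shell n has n² orbitals: 5²=25 + 6²=36 = 61 orbitals.
Two spin states per orbital: 2 × 61 = 122 electrons.

122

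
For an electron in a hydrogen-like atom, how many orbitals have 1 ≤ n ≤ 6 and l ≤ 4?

Go shell by shell, enumerating (l, m_l) with l ≤ 4:
n=1 → 1; n=2 → 4; n=3 → 9; n=4 → 16; n=5 → 25; n=6 → 25.
Total orbitals: 1 + 4 + 9 + 16 + 25 + 25 = 80.

80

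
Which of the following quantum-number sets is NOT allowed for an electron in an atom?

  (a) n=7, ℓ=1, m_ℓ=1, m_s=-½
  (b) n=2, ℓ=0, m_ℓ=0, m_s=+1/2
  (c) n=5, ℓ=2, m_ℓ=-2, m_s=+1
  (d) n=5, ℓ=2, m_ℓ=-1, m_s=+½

(c) has m_s = +1, but an electron's spin must be ±1/2.
The remaining sets (a), (b), (d) satisfy all four rules.

(c)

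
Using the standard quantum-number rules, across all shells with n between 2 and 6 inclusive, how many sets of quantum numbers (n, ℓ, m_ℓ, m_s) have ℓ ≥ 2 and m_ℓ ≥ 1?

60

Count contributing orbitals for each principal shell:
n=3 → 2; n=4 → 5; n=5 → 9; n=6 → 14.
Orbitals: 2 + 5 + 9 + 14 = 30. Including both spin states (m_s = ±1/2) gives 2 × 30 = 60 states.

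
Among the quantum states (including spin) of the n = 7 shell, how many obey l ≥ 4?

Go through l = 0, …, 6 (the values permitted for n = 7).
Orbitals with l ≥ 4, by l: l=4 → 9; l=5 → 11; l=6 → 13.
Orbitals: 9 + 11 + 13 = 33. Each orbital carries two spin states, so 33 × 2 = 66 states.

66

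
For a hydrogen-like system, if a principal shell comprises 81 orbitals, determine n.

n² = 81 ⇒ n = 9.

n = 9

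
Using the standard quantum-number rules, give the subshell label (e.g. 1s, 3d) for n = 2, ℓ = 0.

ℓ = 0 corresponds to the letter 's', so the subshell is 2s.

2s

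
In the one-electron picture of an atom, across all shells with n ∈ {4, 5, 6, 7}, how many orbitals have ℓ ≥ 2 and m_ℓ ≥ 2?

Work shell by shell — for each n, count the (ℓ, m_ℓ) pairs that satisfy ℓ ≥ 2 and m_ℓ ≥ 2:
n=4 → 3; n=5 → 6; n=6 → 10; n=7 → 15.
Total orbitals: 3 + 6 + 10 + 15 = 34.

34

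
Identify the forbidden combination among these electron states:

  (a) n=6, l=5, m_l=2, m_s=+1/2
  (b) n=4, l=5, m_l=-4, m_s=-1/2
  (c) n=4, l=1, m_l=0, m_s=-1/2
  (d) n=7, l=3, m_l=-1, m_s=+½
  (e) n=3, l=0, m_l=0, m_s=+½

(b) has l = 5 ≥ n = 4, violating 0 ≤ l ≤ n−1.
The remaining sets (a), (c), (d), (e) satisfy all four rules.

(b)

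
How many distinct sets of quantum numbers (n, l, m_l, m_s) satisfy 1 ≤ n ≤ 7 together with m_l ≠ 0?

Per-shell orbital counts meeting the constraint:
n=2 → 2; n=3 → 6; n=4 → 12; n=5 → 20; n=6 → 30; n=7 → 42.
Orbitals: 2 + 6 + 12 + 20 + 30 + 42 = 112. Including both spin states (m_s = ±1/2) gives 2 × 112 = 224 states.

224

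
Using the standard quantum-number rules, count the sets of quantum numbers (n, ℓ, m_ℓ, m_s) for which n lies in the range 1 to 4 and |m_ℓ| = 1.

Work shell by shell — for each n, count the (ℓ, m_ℓ) pairs that satisfy |m_ℓ| = 1:
n=2 → 2; n=3 → 4; n=4 → 6.
Orbitals: 2 + 4 + 6 = 12. Including both spin states (m_s = ±1/2) gives 2 × 12 = 24 states.

24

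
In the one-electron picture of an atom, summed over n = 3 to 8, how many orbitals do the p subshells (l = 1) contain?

A p subshell (l = 1) exists for every n ≥ 2, so shells n = 3, 4, 5, 6, 7, 8 each contribute one — 6 subshells.
Since each p subshell has 2·1+1 = 3 orbitals, the total is 6 × 3 = 18.

18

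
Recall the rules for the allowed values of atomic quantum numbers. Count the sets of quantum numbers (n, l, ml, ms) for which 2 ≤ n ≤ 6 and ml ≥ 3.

20

For each n in the range, tally the orbitals obeying ml ≥ 3:
n=4 → 1; n=5 → 3; n=6 → 6.
Orbitals: 1 + 3 + 6 = 10. Including both spin states (ms = ±1/2) gives 2 × 10 = 20 states.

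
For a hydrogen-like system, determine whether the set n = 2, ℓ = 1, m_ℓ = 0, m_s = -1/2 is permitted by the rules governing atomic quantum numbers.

n = 2 is a positive integer. ℓ = 1 satisfies 0 ≤ ℓ ≤ n−1 = 1. m_ℓ = 0 lies in the range −ℓ … +ℓ (here −1 … 1). m_s = -1/2 is one of ±1/2.
All four constraints are satisfied.

Allowed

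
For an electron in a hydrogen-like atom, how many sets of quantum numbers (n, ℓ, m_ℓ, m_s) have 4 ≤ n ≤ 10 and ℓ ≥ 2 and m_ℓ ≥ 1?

308

Per-shell orbital counts meeting the constraint:
n=4 → 5; n=5 → 9; n=6 → 14; n=7 → 20; n=8 → 27; n=9 → 35; n=10 → 44.
Orbitals: 5 + 9 + 14 + 20 + 27 + 35 + 44 = 154. Including both spin states (m_s = ±1/2) gives 2 × 154 = 308 states.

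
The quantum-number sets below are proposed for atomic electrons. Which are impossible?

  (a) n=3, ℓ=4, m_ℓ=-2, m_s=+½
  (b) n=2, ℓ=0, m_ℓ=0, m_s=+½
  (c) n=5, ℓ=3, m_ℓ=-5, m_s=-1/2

(a) has ℓ = 4 ≥ n = 3, violating 0 ≤ ℓ ≤ n−1.
(c) has |m_ℓ| = 5 > ℓ = 3, violating −ℓ ≤ m_ℓ ≤ ℓ.
The remaining set (b) satisfies all four rules.

(a) and (c)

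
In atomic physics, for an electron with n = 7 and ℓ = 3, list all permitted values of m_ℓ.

m_ℓ takes every integer from −ℓ to +ℓ. With ℓ = 3 that gives the 7 values -3, -2, -1, 0, 1, 2, 3.

-3, -2, -1, 0, 1, 2, 3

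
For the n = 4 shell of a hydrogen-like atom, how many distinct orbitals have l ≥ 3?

The n = 4 shell has l = 0 through 3; check each.
Per l-value: l=3 → 7.
Total orbitals: 7.

7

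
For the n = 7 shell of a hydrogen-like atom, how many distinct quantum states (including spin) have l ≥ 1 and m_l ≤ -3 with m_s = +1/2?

With n = 7 the allowed l are 0, 1, …, 6.
Orbitals with l ≥ 1 and m_l ≤ -3, by l: l=3 → 1; l=4 → 2; l=5 → 3; l=6 → 4.
Orbitals: 1 + 2 + 3 + 4 = 10. With m_s fixed to a single value there is one state per orbital, giving 10 states.

10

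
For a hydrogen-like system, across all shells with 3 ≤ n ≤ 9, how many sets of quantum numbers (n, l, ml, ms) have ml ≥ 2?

168

Per-shell orbital counts meeting the constraint:
n=3 → 1; n=4 → 3; n=5 → 6; n=6 → 10; n=7 → 15; n=8 → 21; n=9 → 28.
Orbitals: 1 + 3 + 6 + 10 + 15 + 21 + 28 = 84. Including both spin states (ms = ±1/2) gives 2 × 84 = 168 states.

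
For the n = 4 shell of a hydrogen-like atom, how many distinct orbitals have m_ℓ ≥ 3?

Per ℓ-value: ℓ=3 → 1.
Total orbitals: 1.

1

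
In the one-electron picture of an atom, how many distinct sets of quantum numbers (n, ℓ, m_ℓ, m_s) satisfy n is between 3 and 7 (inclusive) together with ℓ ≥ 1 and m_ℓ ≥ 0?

150

For each n in the range, tally the orbitals obeying ℓ ≥ 1 and m_ℓ ≥ 0:
n=3 → 5; n=4 → 9; n=5 → 14; n=6 → 20; n=7 → 27.
Orbitals: 5 + 9 + 14 + 20 + 27 = 75. Including both spin states (m_s = ±1/2) gives 2 × 75 = 150 states.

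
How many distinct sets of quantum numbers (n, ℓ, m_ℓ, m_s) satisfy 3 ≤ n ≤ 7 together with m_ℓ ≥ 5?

8

Treat each shell separately and count matching orbitals:
n=6 → 1; n=7 → 3.
Orbitals: 1 + 3 = 4. Including both spin states (m_s = ±1/2) gives 2 × 4 = 8 states.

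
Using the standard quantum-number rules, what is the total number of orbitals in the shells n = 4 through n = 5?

41

Shell n has n² orbitals: 4²=16 + 5²=25 = 41 orbitals.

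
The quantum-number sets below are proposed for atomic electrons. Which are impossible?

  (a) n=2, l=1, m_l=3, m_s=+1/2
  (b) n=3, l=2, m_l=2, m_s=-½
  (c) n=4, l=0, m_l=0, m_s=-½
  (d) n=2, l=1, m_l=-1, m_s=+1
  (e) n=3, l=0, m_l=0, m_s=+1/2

(a) and (d)

(a) has |m_l| = 3 > l = 1, violating −l ≤ m_l ≤ l.
(d) has m_s = +1, but an electron's spin must be ±1/2.
The remaining sets (b), (c), (e) satisfy all four rules.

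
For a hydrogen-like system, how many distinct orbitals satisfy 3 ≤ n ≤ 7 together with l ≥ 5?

35

For each n in the range, tally the orbitals obeying l ≥ 5:
n=6 → 11; n=7 → 24.
Total orbitals: 11 + 24 = 35.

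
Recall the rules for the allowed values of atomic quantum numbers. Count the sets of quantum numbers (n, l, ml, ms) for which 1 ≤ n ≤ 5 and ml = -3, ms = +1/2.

Work shell by shell — for each n, count the (l, ml) pairs that satisfy ml = -3:
n=4 → 1; n=5 → 2.
Orbitals: 1 + 2 = 3. With ms fixed to +1/2 there is one state per orbital, so 3 states.

3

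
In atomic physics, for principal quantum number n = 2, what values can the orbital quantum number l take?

l is an integer with 0 ≤ l ≤ n−1, so for n = 2: l = 0, 1.

0, 1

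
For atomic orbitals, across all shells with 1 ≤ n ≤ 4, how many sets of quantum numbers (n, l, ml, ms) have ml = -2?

For each n in the range, tally the orbitals obeying ml = -2:
n=3 → 1; n=4 → 2.
Orbitals: 1 + 2 = 3. Including both spin states (ms = ±1/2) gives 2 × 3 = 6 states.

6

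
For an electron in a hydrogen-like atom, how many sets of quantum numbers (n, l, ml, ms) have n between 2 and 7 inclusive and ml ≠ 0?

224

Count contributing orbitals for each principal shell:
n=2 → 2; n=3 → 6; n=4 → 12; n=5 → 20; n=6 → 30; n=7 → 42.
Orbitals: 2 + 6 + 12 + 20 + 30 + 42 = 112. Including both spin states (ms = ±1/2) gives 2 × 112 = 224 states.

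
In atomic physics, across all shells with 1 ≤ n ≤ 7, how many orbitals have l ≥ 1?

133

For each n in the range, tally the orbitals obeying l ≥ 1:
n=2 → 3; n=3 → 8; n=4 → 15; n=5 → 24; n=6 → 35; n=7 → 48.
Total orbitals: 3 + 8 + 15 + 24 + 35 + 48 = 133.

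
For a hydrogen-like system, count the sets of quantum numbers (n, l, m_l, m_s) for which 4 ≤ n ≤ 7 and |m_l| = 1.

72

Per-shell orbital counts meeting the constraint:
n=4 → 6; n=5 → 8; n=6 → 10; n=7 → 12.
Orbitals: 6 + 8 + 10 + 12 = 36. Including both spin states (m_s = ±1/2) gives 2 × 36 = 72 states.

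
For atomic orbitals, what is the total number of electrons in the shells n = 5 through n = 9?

Shell n has n² orbitals: 5²=25 + 6²=36 + 7²=49 + 8²=64 + 9²=81 = 255 orbitals.
Two spin states per orbital: 2 × 255 = 510 electrons.

510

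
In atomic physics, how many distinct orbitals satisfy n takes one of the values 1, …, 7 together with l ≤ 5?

127

Work shell by shell — for each n, count the (l, ml) pairs that satisfy l ≤ 5:
n=1 → 1; n=2 → 4; n=3 → 9; n=4 → 16; n=5 → 25; n=6 → 36; n=7 → 36.
Total orbitals: 1 + 4 + 9 + 16 + 25 + 36 + 36 = 127.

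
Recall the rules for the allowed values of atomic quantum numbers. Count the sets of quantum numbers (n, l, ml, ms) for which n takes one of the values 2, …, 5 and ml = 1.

20

Work shell by shell — for each n, count the (l, ml) pairs that satisfy ml = 1:
n=2 → 1; n=3 → 2; n=4 → 3; n=5 → 4.
Orbitals: 1 + 2 + 3 + 4 = 10. Including both spin states (ms = ±1/2) gives 2 × 10 = 20 states.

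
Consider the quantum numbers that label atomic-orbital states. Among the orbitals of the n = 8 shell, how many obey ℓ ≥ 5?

The n = 8 shell has ℓ = 0 through 7; check each.
The (ℓ, m_ℓ) pairs meeting ℓ ≥ 5 give: ℓ=5 → 11; ℓ=6 → 13; ℓ=7 → 15.
Total orbitals: 11 + 13 + 15 = 39.

39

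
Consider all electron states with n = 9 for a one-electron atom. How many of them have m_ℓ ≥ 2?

For n = 9, ℓ ranges over 0 … 8.
Orbitals with m_ℓ ≥ 2, by ℓ: ℓ=2 → 1; ℓ=3 → 2; ℓ=4 → 3; ℓ=5 → 4; ℓ=6 → 5; ℓ=7 → 6; ℓ=8 → 7.
Orbitals: 1 + 2 + 3 + 4 + 5 + 6 + 7 = 28. Each orbital carries two spin states, so 28 × 2 = 56 states.

56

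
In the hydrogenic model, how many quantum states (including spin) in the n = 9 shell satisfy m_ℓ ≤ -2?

56

The n = 9 shell has ℓ = 0 through 8; check each.
Contributions: ℓ=2 → 1; ℓ=3 → 2; ℓ=4 → 3; ℓ=5 → 4; ℓ=6 → 5; ℓ=7 → 6; ℓ=8 → 7.
Orbitals: 1 + 2 + 3 + 4 + 5 + 6 + 7 = 28. Each orbital carries two spin states, so 28 × 2 = 56 states.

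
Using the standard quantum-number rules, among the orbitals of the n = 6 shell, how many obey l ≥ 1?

35

Orbitals with l ≥ 1, by l: l=1 → 3; l=2 → 5; l=3 → 7; l=4 → 9; l=5 → 11.
Total orbitals: 3 + 5 + 7 + 9 + 11 = 35.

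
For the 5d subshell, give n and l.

n = 5, l = 2

The leading integer gives n = 5; the letter 'd' means l = 2.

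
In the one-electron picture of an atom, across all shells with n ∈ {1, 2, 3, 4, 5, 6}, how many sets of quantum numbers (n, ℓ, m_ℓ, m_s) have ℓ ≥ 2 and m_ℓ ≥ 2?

For each n in the range, tally the orbitals obeying ℓ ≥ 2 and m_ℓ ≥ 2:
n=3 → 1; n=4 → 3; n=5 → 6; n=6 → 10.
Orbitals: 1 + 3 + 6 + 10 = 20. Including both spin states (m_s = ±1/2) gives 2 × 20 = 40 states.

40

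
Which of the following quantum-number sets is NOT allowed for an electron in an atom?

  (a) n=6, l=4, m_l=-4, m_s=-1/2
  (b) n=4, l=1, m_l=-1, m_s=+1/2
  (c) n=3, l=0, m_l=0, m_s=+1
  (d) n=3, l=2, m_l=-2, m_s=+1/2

(c)

(c) has m_s = +1, but an electron's spin must be ±1/2.
The remaining sets (a), (b), (d) satisfy all four rules.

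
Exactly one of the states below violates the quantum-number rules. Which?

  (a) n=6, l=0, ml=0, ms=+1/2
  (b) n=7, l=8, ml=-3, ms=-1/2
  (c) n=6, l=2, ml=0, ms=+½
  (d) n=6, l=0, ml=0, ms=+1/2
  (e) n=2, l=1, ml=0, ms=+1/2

(b)

(b) has l = 8 ≥ n = 7, violating 0 ≤ l ≤ n−1.
The remaining sets (a), (c), (d), (e) satisfy all four rules.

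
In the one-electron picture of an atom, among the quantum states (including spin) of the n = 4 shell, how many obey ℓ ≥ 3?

14

For n = 4, ℓ ranges over 0 … 3.
Per ℓ-value: ℓ=3 → 7.
Orbitals: 7. Each orbital carries two spin states, so 7 × 2 = 14 states.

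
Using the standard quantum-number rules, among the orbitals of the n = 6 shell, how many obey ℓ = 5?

Orbitals with ℓ = 5, by ℓ: ℓ=5 → 11.
Total orbitals: 11.

11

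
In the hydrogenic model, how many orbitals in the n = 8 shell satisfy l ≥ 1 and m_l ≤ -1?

28

Per l-value: l=1 → 1; l=2 → 2; l=3 → 3; l=4 → 4; l=5 → 5; l=6 → 6; l=7 → 7.
Total orbitals: 1 + 2 + 3 + 4 + 5 + 6 + 7 = 28.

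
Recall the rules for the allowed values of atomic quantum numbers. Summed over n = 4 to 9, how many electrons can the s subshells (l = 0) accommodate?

12

An s subshell (l = 0) exists for every n ≥ 1, so shells n = 4, 5, 6, 7, 8, 9 each contribute one — 6 subshells.
Since each s subshell holds 2(2·0+1) = 2 electrons, the total is 6 × 2 = 12.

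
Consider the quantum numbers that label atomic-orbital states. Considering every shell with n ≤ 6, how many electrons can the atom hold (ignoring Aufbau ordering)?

Total orbitals = 1² + 2² + 3² + 4² + 5² + 6² = 91. Doubling for spin gives 182 electrons.

182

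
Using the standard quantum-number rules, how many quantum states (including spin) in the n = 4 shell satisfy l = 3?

Orbitals with l = 3, by l: l=3 → 7.
Orbitals: 7. Each orbital carries two spin states, so 7 × 2 = 14 states.

14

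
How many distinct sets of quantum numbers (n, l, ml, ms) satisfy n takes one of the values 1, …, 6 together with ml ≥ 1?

Count contributing orbitals for each principal shell:
n=2 → 1; n=3 → 3; n=4 → 6; n=5 → 10; n=6 → 15.
Orbitals: 1 + 3 + 6 + 10 + 15 = 35. Including both spin states (ms = ±1/2) gives 2 × 35 = 70 states.

70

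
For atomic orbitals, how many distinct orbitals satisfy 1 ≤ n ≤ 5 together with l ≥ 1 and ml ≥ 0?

Count contributing orbitals for each principal shell:
n=2 → 2; n=3 → 5; n=4 → 9; n=5 → 14.
Total orbitals: 2 + 5 + 9 + 14 = 30.

30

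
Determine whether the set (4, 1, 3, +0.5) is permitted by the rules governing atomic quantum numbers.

The magnetic quantum number must satisfy −l ≤ ml ≤ l. With l = 1, ml can only be -1, 0, 1, so ml = 3 is forbidden.

Invalid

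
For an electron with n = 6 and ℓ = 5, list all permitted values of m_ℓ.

m_ℓ takes every integer from −ℓ to +ℓ. With ℓ = 5 that gives the 11 values -5, -4, -3, -2, -1, 0, 1, 2, 3, 4, 5.

-5, -4, -3, -2, -1, 0, 1, 2, 3, 4, 5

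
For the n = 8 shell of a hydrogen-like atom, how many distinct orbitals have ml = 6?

The n = 8 shell has l = 0 through 7; check each.
Orbitals with ml = 6, by l: l=6 → 1; l=7 → 1.
Total orbitals: 1 + 1 = 2.

2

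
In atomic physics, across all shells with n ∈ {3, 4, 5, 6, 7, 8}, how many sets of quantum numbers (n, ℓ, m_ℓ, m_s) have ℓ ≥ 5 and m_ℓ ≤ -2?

Treat each shell separately and count matching orbitals:
n=6 → 4; n=7 → 9; n=8 → 15.
Orbitals: 4 + 9 + 15 = 28. Including both spin states (m_s = ±1/2) gives 2 × 28 = 56 states.

56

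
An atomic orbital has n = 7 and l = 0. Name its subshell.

l = 0 corresponds to the letter 's', so the subshell is 7s.

7s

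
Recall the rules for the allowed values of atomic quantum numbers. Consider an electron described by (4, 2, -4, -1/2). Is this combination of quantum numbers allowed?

Not allowed

The magnetic quantum number must satisfy −l ≤ m_l ≤ l. With l = 2, m_l can only be -2, -1, 0, 1, 2, so m_l = -4 is forbidden.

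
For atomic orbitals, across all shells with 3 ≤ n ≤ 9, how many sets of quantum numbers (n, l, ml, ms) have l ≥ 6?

172

Per-shell orbital counts meeting the constraint:
n=7 → 13; n=8 → 28; n=9 → 45.
Orbitals: 13 + 28 + 45 = 86. Including both spin states (ms = ±1/2) gives 2 × 86 = 172 states.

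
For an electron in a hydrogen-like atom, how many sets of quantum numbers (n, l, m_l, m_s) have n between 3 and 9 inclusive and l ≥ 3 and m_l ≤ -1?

Treat each shell separately and count matching orbitals:
n=4 → 3; n=5 → 7; n=6 → 12; n=7 → 18; n=8 → 25; n=9 → 33.
Orbitals: 3 + 7 + 12 + 18 + 25 + 33 = 98. Including both spin states (m_s = ±1/2) gives 2 × 98 = 196 states.

196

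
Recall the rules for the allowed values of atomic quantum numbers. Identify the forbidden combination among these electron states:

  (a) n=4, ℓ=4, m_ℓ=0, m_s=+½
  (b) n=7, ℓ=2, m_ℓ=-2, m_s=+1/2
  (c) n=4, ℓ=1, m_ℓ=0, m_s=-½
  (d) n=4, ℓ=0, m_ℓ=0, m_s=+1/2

(a)

(a) has ℓ = 4 ≥ n = 4, violating 0 ≤ ℓ ≤ n−1.
The remaining sets (b), (c), (d) satisfy all four rules.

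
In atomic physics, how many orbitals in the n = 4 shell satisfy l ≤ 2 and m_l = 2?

With n = 4 the allowed l are 0, 1, …, 3.
The (l, m_l) pairs meeting l ≤ 2 and m_l = 2 give: l=2 → 1.
Total orbitals: 1.

1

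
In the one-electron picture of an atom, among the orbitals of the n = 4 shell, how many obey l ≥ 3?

7

Go through l = 0, …, 3 (the values permitted for n = 4).
The (l, ml) pairs meeting l ≥ 3 give: l=3 → 7.
Total orbitals: 7.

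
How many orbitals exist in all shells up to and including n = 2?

5

Total orbitals = 1² + 2² = 5.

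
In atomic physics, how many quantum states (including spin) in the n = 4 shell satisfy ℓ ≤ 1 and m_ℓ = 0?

4

For n = 4, ℓ ranges over 0 … 3.
Contributions: ℓ=0 → 1; ℓ=1 → 1.
Orbitals: 1 + 1 = 2. Each orbital carries two spin states, so 2 × 2 = 4 states.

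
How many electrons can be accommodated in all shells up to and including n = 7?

280

Total orbitals = 1² + 2² + 3² + 4² + 5² + 6² + 7² = 140. Doubling for spin gives 280 electrons.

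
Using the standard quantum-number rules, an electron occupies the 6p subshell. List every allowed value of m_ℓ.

The 6p subshell has ℓ = 1, and m_ℓ takes every integer from −ℓ to +ℓ. With ℓ = 1 that gives the 3 values -1, 0, 1.

-1, 0, 1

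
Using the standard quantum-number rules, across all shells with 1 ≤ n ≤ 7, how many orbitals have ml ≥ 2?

Per-shell orbital counts meeting the constraint:
n=3 → 1; n=4 → 3; n=5 → 6; n=6 → 10; n=7 → 15.
Total orbitals: 1 + 3 + 6 + 10 + 15 = 35.

35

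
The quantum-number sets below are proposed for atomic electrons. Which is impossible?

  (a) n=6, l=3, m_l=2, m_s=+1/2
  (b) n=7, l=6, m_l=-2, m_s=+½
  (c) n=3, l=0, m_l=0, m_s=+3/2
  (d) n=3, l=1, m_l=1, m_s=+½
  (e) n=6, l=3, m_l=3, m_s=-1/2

(c)

(c) has m_s = +3/2, but an electron's spin must be ±1/2.
The remaining sets (a), (b), (d), (e) satisfy all four rules.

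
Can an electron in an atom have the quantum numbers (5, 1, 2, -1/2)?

Not allowed

The magnetic quantum number must satisfy −l ≤ ml ≤ l. With l = 1, ml can only be -1, 0, 1, so ml = 2 is forbidden.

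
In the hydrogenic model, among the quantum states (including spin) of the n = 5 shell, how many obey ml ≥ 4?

2

Go through l = 0, …, 4 (the values permitted for n = 5).
Contributions: l=4 → 1.
Orbitals: 1. Each orbital carries two spin states, so 1 × 2 = 2 states.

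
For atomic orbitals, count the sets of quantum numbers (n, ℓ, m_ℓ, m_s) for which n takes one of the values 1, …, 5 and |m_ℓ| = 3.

Go shell by shell, enumerating (ℓ, m_ℓ) with |m_ℓ| = 3:
n=4 → 2; n=5 → 4.
Orbitals: 2 + 4 = 6. Including both spin states (m_s = ±1/2) gives 2 × 6 = 12 states.

12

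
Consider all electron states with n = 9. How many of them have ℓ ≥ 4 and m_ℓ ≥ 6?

12

The n = 9 shell has ℓ = 0 through 8; check each.
Contributions: ℓ=6 → 1; ℓ=7 → 2; ℓ=8 → 3.
Orbitals: 1 + 2 + 3 = 6. Each orbital carries two spin states, so 6 × 2 = 12 states.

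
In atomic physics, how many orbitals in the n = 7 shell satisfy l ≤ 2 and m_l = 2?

1

With n = 7 the allowed l are 0, 1, …, 6.
Per l-value: l=2 → 1.
Total orbitals: 1.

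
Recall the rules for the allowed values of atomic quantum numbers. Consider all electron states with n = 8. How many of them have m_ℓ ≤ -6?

6

For n = 8, ℓ ranges over 0 … 7.
Orbitals with m_ℓ ≤ -6, by ℓ: ℓ=6 → 1; ℓ=7 → 2.
Orbitals: 1 + 2 = 3. Each orbital carries two spin states, so 3 × 2 = 6 states.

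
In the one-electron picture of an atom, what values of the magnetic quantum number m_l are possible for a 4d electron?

-2, -1, 0, 1, 2

The 4d subshell has l = 2, and m_l takes every integer from −l to +l. With l = 2 that gives the 5 values -2, -1, 0, 1, 2.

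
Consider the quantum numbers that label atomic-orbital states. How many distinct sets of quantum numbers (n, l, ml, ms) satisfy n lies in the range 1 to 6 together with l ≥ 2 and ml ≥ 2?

Per-shell orbital counts meeting the constraint:
n=3 → 1; n=4 → 3; n=5 → 6; n=6 → 10.
Orbitals: 1 + 3 + 6 + 10 = 20. Including both spin states (ms = ±1/2) gives 2 × 20 = 40 states.

40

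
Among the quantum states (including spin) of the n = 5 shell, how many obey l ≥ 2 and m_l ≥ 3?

6

Contributions: l=3 → 1; l=4 → 2.
Orbitals: 1 + 2 = 3. Each orbital carries two spin states, so 3 × 2 = 6 states.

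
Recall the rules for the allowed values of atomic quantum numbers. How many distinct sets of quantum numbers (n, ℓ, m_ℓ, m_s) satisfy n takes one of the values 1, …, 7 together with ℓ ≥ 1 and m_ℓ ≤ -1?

112

Treat each shell separately and count matching orbitals:
n=2 → 1; n=3 → 3; n=4 → 6; n=5 → 10; n=6 → 15; n=7 → 21.
Orbitals: 1 + 3 + 6 + 10 + 15 + 21 = 56. Including both spin states (m_s = ±1/2) gives 2 × 56 = 112 states.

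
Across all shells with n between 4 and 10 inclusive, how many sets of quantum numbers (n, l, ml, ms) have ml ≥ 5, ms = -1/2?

Work shell by shell — for each n, count the (l, ml) pairs that satisfy ml ≥ 5:
n=6 → 1; n=7 → 3; n=8 → 6; n=9 → 10; n=10 → 15.
Orbitals: 1 + 3 + 6 + 10 + 15 = 35. With ms fixed to -1/2 there is one state per orbital, so 35 states.

35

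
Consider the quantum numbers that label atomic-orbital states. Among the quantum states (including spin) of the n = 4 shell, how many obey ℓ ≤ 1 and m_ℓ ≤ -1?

With n = 4 the allowed ℓ are 0, 1, …, 3.
Per ℓ-value: ℓ=1 → 1.
Orbitals: 1. Each orbital carries two spin states, so 1 × 2 = 2 states.

2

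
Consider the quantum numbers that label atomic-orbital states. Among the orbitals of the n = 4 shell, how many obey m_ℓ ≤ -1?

6

Orbitals with m_ℓ ≤ -1, by ℓ: ℓ=1 → 1; ℓ=2 → 2; ℓ=3 → 3.
Total orbitals: 1 + 2 + 3 = 6.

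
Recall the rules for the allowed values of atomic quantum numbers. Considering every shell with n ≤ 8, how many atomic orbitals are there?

204

Total orbitals = 1² + 2² + 3² + 4² + 5² + 6² + 7² + 8² = 204.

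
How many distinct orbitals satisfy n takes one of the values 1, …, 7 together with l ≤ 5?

127

Treat each shell separately and count matching orbitals:
n=1 → 1; n=2 → 4; n=3 → 9; n=4 → 16; n=5 → 25; n=6 → 36; n=7 → 36.
Total orbitals: 1 + 4 + 9 + 16 + 25 + 36 + 36 = 127.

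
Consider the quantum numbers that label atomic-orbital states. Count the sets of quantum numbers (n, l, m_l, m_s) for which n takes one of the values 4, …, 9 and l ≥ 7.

For each n in the range, tally the orbitals obeying l ≥ 7:
n=8 → 15; n=9 → 32.
Orbitals: 15 + 32 = 47. Including both spin states (m_s = ±1/2) gives 2 × 47 = 94 states.

94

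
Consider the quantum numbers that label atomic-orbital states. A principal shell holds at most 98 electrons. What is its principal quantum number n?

2n² = 98 ⇒ n² = 49 ⇒ n = 7.

n = 7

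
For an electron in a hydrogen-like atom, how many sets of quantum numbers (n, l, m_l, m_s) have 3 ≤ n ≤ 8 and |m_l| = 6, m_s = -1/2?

6

Work shell by shell — for each n, count the (l, m_l) pairs that satisfy |m_l| = 6:
n=7 → 2; n=8 → 4.
Orbitals: 2 + 4 = 6. With m_s fixed to -1/2 there is one state per orbital, so 6 states.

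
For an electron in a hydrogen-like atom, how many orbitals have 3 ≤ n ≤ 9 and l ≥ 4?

175

Per-shell orbital counts meeting the constraint:
n=5 → 9; n=6 → 20; n=7 → 33; n=8 → 48; n=9 → 65.
Total orbitals: 9 + 20 + 33 + 48 + 65 = 175.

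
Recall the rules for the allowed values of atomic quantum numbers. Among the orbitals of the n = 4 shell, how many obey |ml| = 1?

6

The (l, ml) pairs meeting |ml| = 1 give: l=1 → 2; l=2 → 2; l=3 → 2.
Total orbitals: 2 + 2 + 2 = 6.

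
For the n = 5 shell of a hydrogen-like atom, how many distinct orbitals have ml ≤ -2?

Per l-value: l=2 → 1; l=3 → 2; l=4 → 3.
Total orbitals: 1 + 2 + 3 = 6.

6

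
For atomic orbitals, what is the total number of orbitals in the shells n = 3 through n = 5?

50

Shell n has n² orbitals: 3²=9 + 4²=16 + 5²=25 = 50 orbitals.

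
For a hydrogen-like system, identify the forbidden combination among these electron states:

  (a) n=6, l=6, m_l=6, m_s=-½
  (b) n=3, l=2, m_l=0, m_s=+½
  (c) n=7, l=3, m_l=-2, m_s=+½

(a)

(a) has l = 6 ≥ n = 6, violating 0 ≤ l ≤ n−1.
The remaining sets (b), (c) satisfy all four rules.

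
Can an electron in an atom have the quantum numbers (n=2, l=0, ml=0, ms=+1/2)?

n = 2 is a positive integer. l = 0 satisfies 0 ≤ l ≤ n−1 = 1. ml = 0 lies in the range −l … +l (here 0). ms = +1/2 is one of ±1/2.
All four constraints are satisfied.

Valid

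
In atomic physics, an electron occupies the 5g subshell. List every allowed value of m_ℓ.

-4, -3, -2, -1, 0, 1, 2, 3, 4

The 5g subshell has ℓ = 4, and m_ℓ takes every integer from −ℓ to +ℓ. With ℓ = 4 that gives the 9 values -4, -3, -2, -1, 0, 1, 2, 3, 4.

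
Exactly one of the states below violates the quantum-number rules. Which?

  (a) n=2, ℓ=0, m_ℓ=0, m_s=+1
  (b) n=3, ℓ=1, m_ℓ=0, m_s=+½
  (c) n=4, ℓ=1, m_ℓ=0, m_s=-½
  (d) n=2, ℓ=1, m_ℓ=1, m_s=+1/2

(a)

(a) has m_s = +1, but an electron's spin must be ±1/2.
The remaining sets (b), (c), (d) satisfy all four rules.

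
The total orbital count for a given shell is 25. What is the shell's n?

n = 5

n² = 25 ⇒ n = 5.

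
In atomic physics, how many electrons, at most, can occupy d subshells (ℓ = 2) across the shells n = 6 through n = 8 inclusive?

A d subshell (ℓ = 2) exists for every n ≥ 3, so shells n = 6, 7, 8 each contribute one — 3 subshells.
Since each d subshell holds 2(2·2+1) = 10 electrons, the total is 3 × 10 = 30.

30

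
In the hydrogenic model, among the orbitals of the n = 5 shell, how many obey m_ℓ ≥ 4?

1

The n = 5 shell has ℓ = 0 through 4; check each.
The (ℓ, m_ℓ) pairs meeting m_ℓ ≥ 4 give: ℓ=4 → 1.
Total orbitals: 1.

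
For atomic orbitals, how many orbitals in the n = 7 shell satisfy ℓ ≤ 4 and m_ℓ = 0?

5

For n = 7, ℓ ranges over 0 … 6.
Per ℓ-value: ℓ=0 → 1; ℓ=1 → 1; ℓ=2 → 1; ℓ=3 → 1; ℓ=4 → 1.
Total orbitals: 1 + 1 + 1 + 1 + 1 = 5.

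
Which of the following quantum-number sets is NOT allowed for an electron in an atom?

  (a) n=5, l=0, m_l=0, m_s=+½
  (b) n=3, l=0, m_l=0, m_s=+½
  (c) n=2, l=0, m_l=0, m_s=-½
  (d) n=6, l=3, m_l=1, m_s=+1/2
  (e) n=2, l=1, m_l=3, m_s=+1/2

(e) has |m_l| = 3 > l = 1, violating −l ≤ m_l ≤ l.
The remaining sets (a), (b), (c), (d) satisfy all four rules.

(e)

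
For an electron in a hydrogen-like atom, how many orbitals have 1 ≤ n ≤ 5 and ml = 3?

Per-shell orbital counts meeting the constraint:
n=4 → 1; n=5 → 2.
Total orbitals: 1 + 2 = 3.

3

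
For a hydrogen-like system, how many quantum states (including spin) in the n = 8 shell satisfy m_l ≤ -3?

30

The n = 8 shell has l = 0 through 7; check each.
The (l, m_l) pairs meeting m_l ≤ -3 give: l=3 → 1; l=4 → 2; l=5 → 3; l=6 → 4; l=7 → 5.
Orbitals: 1 + 2 + 3 + 4 + 5 = 15. Each orbital carries two spin states, so 15 × 2 = 30 states.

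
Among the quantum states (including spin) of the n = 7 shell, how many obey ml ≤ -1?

The n = 7 shell has l = 0 through 6; check each.
Per l-value: l=1 → 1; l=2 → 2; l=3 → 3; l=4 → 4; l=5 → 5; l=6 → 6.
Orbitals: 1 + 2 + 3 + 4 + 5 + 6 = 21. Each orbital carries two spin states, so 21 × 2 = 42 states.

42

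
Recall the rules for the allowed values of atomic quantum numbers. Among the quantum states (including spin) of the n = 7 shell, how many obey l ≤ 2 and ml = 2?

For n = 7, l ranges over 0 … 6.
Contributions: l=2 → 1.
Orbitals: 1. Each orbital carries two spin states, so 1 × 2 = 2 states.

2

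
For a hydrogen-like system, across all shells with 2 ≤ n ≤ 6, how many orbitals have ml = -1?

15

Count contributing orbitals for each principal shell:
n=2 → 1; n=3 → 2; n=4 → 3; n=5 → 4; n=6 → 5.
Total orbitals: 1 + 2 + 3 + 4 + 5 = 15.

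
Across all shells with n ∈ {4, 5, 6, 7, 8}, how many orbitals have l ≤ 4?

Go shell by shell, enumerating (l, ml) with l ≤ 4:
n=4 → 16; n=5 → 25; n=6 → 25; n=7 → 25; n=8 → 25.
Total orbitals: 16 + 25 + 25 + 25 + 25 = 116.

116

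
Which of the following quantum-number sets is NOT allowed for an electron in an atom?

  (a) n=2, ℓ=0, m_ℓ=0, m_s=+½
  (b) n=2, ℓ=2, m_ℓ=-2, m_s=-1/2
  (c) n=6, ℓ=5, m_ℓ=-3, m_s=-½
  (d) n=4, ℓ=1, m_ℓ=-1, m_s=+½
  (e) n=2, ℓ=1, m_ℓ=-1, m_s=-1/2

(b)

(b) has ℓ = 2 ≥ n = 2, violating 0 ≤ ℓ ≤ n−1.
The remaining sets (a), (c), (d), (e) satisfy all four rules.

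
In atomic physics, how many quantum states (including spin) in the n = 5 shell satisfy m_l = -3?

4

With n = 5 the allowed l are 0, 1, …, 4.
The (l, m_l) pairs meeting m_l = -3 give: l=3 → 1; l=4 → 1.
Orbitals: 1 + 1 = 2. Each orbital carries two spin states, so 2 × 2 = 4 states.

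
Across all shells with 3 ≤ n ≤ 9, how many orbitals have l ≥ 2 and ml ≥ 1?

Go shell by shell, enumerating (l, ml) with l ≥ 2 and ml ≥ 1:
n=3 → 2; n=4 → 5; n=5 → 9; n=6 → 14; n=7 → 20; n=8 → 27; n=9 → 35.
Total orbitals: 2 + 5 + 9 + 14 + 20 + 27 + 35 = 112.

112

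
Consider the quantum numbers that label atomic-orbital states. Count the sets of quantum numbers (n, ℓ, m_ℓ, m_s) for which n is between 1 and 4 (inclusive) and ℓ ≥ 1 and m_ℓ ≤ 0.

Treat each shell separately and count matching orbitals:
n=2 → 2; n=3 → 5; n=4 → 9.
Orbitals: 2 + 5 + 9 = 16. Including both spin states (m_s = ±1/2) gives 2 × 16 = 32 states.

32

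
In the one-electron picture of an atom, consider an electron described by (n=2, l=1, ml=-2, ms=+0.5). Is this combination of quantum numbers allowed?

Invalid

The magnetic quantum number must satisfy −l ≤ ml ≤ l. With l = 1, ml can only be -1, 0, 1, so ml = -2 is forbidden.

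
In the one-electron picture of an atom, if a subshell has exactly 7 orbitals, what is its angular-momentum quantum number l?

2l+1 = 7 gives l = 3.

l = 3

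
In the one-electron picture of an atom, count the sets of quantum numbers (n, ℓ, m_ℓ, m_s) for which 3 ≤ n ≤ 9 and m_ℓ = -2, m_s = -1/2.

Treat each shell separately and count matching orbitals:
n=3 → 1; n=4 → 2; n=5 → 3; n=6 → 4; n=7 → 5; n=8 → 6; n=9 → 7.
Orbitals: 1 + 2 + 3 + 4 + 5 + 6 + 7 = 28. With m_s fixed to -1/2 there is one state per orbital, so 28 states.

28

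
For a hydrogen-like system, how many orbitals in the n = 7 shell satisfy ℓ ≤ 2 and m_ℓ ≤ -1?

3

With n = 7 the allowed ℓ are 0, 1, …, 6.
Contributions: ℓ=1 → 1; ℓ=2 → 2.
Total orbitals: 1 + 2 = 3.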